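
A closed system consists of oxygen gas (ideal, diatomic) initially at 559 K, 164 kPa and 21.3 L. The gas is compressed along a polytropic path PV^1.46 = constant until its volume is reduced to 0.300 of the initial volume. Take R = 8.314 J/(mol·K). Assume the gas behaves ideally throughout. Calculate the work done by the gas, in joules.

n = P₁V₁/(RT₁) = 164×21.3/(8.314×559) = 0.752 mol.
Polytropic n=1.46: T₂ = T₁(V₁/V₂)^(n−1) = 559×(3.33)^0.46 = 973 K; P₂ = P₁(V₁/V₂)^n = 951 kPa.
W = (P₁V₁−P₂V₂)/(n−1) = (164×21.3−951×6.39)/0.46 = -5620 J.

-5620 J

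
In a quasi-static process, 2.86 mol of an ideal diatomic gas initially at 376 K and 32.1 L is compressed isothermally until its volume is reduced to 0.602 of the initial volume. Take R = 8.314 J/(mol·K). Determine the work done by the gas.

P₁ = nRT₁/V₁ = 2.86×8.314×376/32.1 = 279 kPa.
Isothermal: T stays 376 K; PV = const ⇒ V₂ = 19.3 L, P₂ = 463 kPa.
W = nRT ln(V₂/V₁) = 2.86×8.314×376×ln(0.602) = -4540 J.

-4540 J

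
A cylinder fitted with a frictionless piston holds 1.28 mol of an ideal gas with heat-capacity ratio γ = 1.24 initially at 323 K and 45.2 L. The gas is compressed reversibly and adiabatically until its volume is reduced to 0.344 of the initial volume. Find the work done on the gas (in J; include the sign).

P₁ = nRT₁/V₁ = 1.28×8.314×323/45.2 = 76.0 kPa.
Adiabatic: TV^(γ−1) = const ⇒ T₂ = 323×(2.91)^0.240 = 417 K; PV^γ = const ⇒ P₂ = 286 kPa.
ΔU = nCvΔT = 1.28×34.6×(417−323) = 4180 J.
Q = 0 for an adiabatic process, so W = −ΔU = -4180 J.
Work done on the gas = −W_by = 4180 J.

4180 J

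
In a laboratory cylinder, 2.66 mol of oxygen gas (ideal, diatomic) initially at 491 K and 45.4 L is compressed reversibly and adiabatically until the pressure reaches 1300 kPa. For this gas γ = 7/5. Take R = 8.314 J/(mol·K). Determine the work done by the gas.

P₁ = nRT₁/V₁ = 2.66×8.314×491/45.4 = 239 kPa.
Adiabatic: T₂/T₁ = (P₂/P₁)^((γ−1)/γ) ⇒ T₂ = 491×(5.44)^0.286 = 796 K; V₂ = 13.5 L.
ΔU = nCvΔT = 2.66×20.8×(796−491) = 16900 J.
Q = 0 for an adiabatic process, so W = −ΔU = -16900 J.

-16900 J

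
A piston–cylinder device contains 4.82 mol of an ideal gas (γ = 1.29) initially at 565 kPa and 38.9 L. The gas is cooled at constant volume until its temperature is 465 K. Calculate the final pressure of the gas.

479 kPa

T₁ = P₁V₁/(nR) = 565×38.9/(4.82×8.314) = 548 K.
Isochoric: V stays 38.9 L; P/T = const ⇒ T₂ = 465 K, P₂ = 479 kPa.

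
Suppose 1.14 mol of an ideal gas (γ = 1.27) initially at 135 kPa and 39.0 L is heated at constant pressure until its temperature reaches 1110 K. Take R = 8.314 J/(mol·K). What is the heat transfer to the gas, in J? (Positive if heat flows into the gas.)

24700 J

T₁ = P₁V₁/(nR) = 135×39.0/(1.14×8.314) = 555 K.
Isobaric: P stays 135 kPa; V/T = const ⇒ T₂ = 1110 K, V₂ = 77.9 L.
W = PΔV = 135×(77.9−39.0) kPa·L = 5260 J.
ΔU = nCvΔT = 1.14×30.8×(1110−555) = 19500 J.
Q = ΔU + W = nCpΔT = 24700 J.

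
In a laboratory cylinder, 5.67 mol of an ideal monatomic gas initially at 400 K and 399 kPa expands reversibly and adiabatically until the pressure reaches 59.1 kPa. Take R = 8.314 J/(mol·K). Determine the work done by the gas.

15100 J

V₁ = nRT₁/P₁ = 5.67×8.314×400/399 = 47.3 L.
Adiabatic: T₂/T₁ = (P₂/P₁)^((γ−1)/γ) ⇒ T₂ = 400×(0.148)^0.400 = 186 K; V₂ = 149 L.
ΔU = nCvΔT = 5.67×12.5×(186−400) = -15100 J.
Q = 0 for an adiabatic process, so W = −ΔU = 15100 J.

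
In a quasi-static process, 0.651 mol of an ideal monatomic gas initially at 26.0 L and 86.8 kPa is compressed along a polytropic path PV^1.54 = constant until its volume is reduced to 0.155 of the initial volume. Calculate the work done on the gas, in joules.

7260 J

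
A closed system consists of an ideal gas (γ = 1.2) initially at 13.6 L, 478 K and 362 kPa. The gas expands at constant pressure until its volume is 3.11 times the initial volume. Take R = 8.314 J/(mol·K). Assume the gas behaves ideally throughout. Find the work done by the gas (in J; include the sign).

10400 J

n = P₁V₁/(RT₁) = 362×13.6/(8.314×478) = 1.24 mol.
Isobaric: P stays 362 kPa; V/T = const ⇒ T₂ = 1490 K, V₂ = 42.3 L.
W = PΔV = 362×(42.3−13.6) kPa·L = 10400 J.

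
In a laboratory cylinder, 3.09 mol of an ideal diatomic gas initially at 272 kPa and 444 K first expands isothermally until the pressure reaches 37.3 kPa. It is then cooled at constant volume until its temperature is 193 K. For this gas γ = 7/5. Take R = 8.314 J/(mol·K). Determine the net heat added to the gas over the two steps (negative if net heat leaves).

V₁ = nRT₁/P₁ = 3.09×8.314×444/272 = 41.9 L.
Step 1 — Isothermal: T stays 444 K; PV = const ⇒ V₂ = 306 L, P₂ = 37.3 kPa.
ΔU = 0 (ideal gas, T constant).
W = nRT ln(V₂/V₁) = 3.09×8.314×444×ln(7.29) = 22700 J.
Q = ΔU + W = 22700 J.
State after step 1: P = 37.3 kPa, V = 306 L, T = 444 K.
Step 2 — Isochoric: V stays 306 L; P/T = const ⇒ T₂ = 193 K, P₂ = 16.2 kPa.
W = 0 (no volume change).
ΔU = nCvΔT = 3.09×20.8×(193−444) = -16100 J.
Q = ΔU = -16100 J.
Net over both steps: W = 22700 J, Q = 6540 J, ΔU = -16100 J.

6540 J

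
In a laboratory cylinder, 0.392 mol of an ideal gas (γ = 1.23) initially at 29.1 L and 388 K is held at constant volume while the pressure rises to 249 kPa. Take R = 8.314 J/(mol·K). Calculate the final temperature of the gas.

P₁ = nRT₁/V₁ = 0.392×8.314×388/29.1 = 43.5 kPa.
Isochoric: V stays 29.1 L; P/T = const ⇒ T₂ = 2220 K, P₂ = 249 kPa.

2220 K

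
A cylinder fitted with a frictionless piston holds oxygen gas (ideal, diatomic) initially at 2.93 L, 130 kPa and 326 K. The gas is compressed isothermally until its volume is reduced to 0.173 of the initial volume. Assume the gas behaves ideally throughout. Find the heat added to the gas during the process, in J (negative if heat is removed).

n = P₁V₁/(RT₁) = 130×2.93/(8.314×326) = 0.141 mol.
Isothermal: T stays 326 K; PV = const ⇒ V₂ = 0.507 L, P₂ = 751 kPa.
ΔU = 0 (ideal gas, T constant).
W = nRT ln(V₂/V₁) = 0.141×8.314×326×ln(0.173) = -668 J.
Q = ΔU + W = -668 J.

-668 J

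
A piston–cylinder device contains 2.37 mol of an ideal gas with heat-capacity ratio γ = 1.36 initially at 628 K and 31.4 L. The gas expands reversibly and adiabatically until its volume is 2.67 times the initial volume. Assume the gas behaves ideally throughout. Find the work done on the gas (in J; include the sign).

P₁ = nRT₁/V₁ = 2.37×8.314×628/31.4 = 394 kPa.
Adiabatic: TV^(γ−1) = const ⇒ T₂ = 628×(0.375)^0.360 = 441 K; PV^γ = const ⇒ P₂ = 104 kPa.
ΔU = nCvΔT = 2.37×23.1×(441−628) = -10200 J.
Q = 0 for an adiabatic process, so W = −ΔU = 10200 J.
Work done on the gas = −W_by = -10200 J.

-10200 J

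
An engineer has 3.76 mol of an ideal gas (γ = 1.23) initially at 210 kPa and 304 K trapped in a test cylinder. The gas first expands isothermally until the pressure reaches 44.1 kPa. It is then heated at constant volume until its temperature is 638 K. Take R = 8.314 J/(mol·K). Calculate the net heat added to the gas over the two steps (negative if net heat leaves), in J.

V₁ = nRT₁/P₁ = 3.76×8.314×304/210 = 45.3 L.
Step 1 — Isothermal: T stays 304 K; PV = const ⇒ V₂ = 215 L, P₂ = 44.1 kPa.
ΔU = 0 (ideal gas, T constant).
W = nRT ln(V₂/V₁) = 3.76×8.314×304×ln(4.76) = 14800 J.
Q = ΔU + W = 14800 J.
State after step 1: P = 44.1 kPa, V = 215 L, T = 304 K.
Step 2 — Isochoric: V stays 215 L; P/T = const ⇒ T₂ = 638 K, P₂ = 92.6 kPa.
W = 0 (no volume change).
ΔU = nCvΔT = 3.76×36.1×(638−304) = 45400 J.
Q = ΔU = 45400 J.
Net over both steps: W = 14800 J, Q = 60200 J, ΔU = 45400 J.

60200 J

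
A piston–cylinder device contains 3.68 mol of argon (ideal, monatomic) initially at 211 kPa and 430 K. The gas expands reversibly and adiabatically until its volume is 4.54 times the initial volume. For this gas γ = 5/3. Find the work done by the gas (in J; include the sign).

12500 J

V₁ = nRT₁/P₁ = 3.68×8.314×430/211 = 62.4 L.
Adiabatic: TV^(γ−1) = const ⇒ T₂ = 430×(0.220)^0.667 = 157 K; PV^γ = const ⇒ P₂ = 17.0 kPa.
ΔU = nCvΔT = 3.68×12.5×(157−430) = -12500 J.
Q = 0 for an adiabatic process, so W = −ΔU = 12500 J.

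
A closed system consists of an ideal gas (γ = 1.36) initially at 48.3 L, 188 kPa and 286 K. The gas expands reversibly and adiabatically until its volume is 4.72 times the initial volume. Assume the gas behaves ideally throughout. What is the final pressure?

22.8 kPa

Adiabatic: TV^(γ−1) = const ⇒ T₂ = 286×(0.212)^0.360 = 164 K; PV^γ = const ⇒ P₂ = 22.8 kPa.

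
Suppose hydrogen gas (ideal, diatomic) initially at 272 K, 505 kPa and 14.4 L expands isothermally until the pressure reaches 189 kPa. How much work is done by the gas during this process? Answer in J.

n = P₁V₁/(RT₁) = 505×14.4/(8.314×272) = 3.22 mol.
Isothermal: T stays 272 K; PV = const ⇒ V₂ = 38.5 L, P₂ = 189 kPa.
W = nRT ln(V₂/V₁) = 3.22×8.314×272×ln(2.67) = 7150 J.

7150 J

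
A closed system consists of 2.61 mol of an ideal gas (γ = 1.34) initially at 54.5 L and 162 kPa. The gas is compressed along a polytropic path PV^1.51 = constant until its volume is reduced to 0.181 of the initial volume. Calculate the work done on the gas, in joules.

24100 J

T₁ = P₁V₁/(nR) = 162×54.5/(2.61×8.314) = 407 K.
Polytropic n=1.51: T₂ = T₁(V₁/V₂)^(n−1) = 407×(5.52)^0.51 = 973 K; P₂ = P₁(V₁/V₂)^n = 2140 kPa.
W = (P₁V₁−P₂V₂)/(n−1) = (162×54.5−2140×9.86)/0.51 = -24100 J.
Work done on the gas = −W_by = 24100 J.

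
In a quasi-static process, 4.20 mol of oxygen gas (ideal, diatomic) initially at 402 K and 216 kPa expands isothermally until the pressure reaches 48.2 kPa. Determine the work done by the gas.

V₁ = nRT₁/P₁ = 4.20×8.314×402/216 = 65.0 L.
Isothermal: T stays 402 K; PV = const ⇒ V₂ = 291 L, P₂ = 48.2 kPa.
W = nRT ln(V₂/V₁) = 4.20×8.314×402×ln(4.48) = 21100 J.

21100 J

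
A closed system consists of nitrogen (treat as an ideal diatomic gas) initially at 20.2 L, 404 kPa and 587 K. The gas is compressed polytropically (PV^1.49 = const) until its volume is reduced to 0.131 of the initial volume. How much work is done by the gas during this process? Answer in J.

-28400 J

n = P₁V₁/(RT₁) = 404×20.2/(8.314×587) = 1.67 mol.
Polytropic n=1.49: T₂ = T₁(V₁/V₂)^(n−1) = 587×(7.63)^0.49 = 1590 K; P₂ = P₁(V₁/V₂)^n = 8350 kPa.
W = (P₁V₁−P₂V₂)/(n−1) = (404×20.2−8350×2.65)/0.49 = -28400 J.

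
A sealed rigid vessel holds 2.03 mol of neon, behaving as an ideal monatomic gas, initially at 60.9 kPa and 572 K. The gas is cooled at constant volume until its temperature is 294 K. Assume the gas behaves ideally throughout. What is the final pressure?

V₁ = nRT₁/P₁ = 2.03×8.314×572/60.9 = 159 L.
Isochoric: V stays 159 L; P/T = const ⇒ T₂ = 294 K, P₂ = 31.3 kPa.

31.3 kPa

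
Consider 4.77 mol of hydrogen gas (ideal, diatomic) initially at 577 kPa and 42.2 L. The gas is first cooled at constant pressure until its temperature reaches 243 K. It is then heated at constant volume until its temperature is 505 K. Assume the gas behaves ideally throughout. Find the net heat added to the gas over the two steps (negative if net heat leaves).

T₁ = P₁V₁/(nR) = 577×42.2/(4.77×8.314) = 614 K.
Step 1 — Isobaric: P stays 577 kPa; V/T = const ⇒ T₂ = 243 K, V₂ = 16.7 L.
W = PΔV = 577×(16.7−42.2) kPa·L = -14700 J.
ΔU = nCvΔT = 4.77×20.8×(243−614) = -36800 J.
Q = ΔU + W = nCpΔT = -51500 J.
State after step 1: P = 577 kPa, V = 16.7 L, T = 243 K.
Step 2 — Isochoric: V stays 16.7 L; P/T = const ⇒ T₂ = 505 K, P₂ = 1200 kPa.
W = 0 (no volume change).
ΔU = nCvΔT = 4.77×20.8×(505−243) = 26000 J.
Q = ΔU = 26000 J.
Net over both steps: W = -14700 J, Q = -25500 J, ΔU = -10800 J.

-25500 J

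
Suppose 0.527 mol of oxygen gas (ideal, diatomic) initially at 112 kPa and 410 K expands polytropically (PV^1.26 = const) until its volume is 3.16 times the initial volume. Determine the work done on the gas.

-1790 J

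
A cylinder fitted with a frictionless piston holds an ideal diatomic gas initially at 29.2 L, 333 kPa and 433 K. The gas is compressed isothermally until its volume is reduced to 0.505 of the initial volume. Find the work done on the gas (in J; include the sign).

6640 J

n = P₁V₁/(RT₁) = 333×29.2/(8.314×433) = 2.70 mol.
Isothermal: T stays 433 K; PV = const ⇒ V₂ = 14.7 L, P₂ = 659 kPa.
W = nRT ln(V₂/V₁) = 2.70×8.314×433×ln(0.505) = -6640 J.
Work done on the gas = −W_by = 6640 J.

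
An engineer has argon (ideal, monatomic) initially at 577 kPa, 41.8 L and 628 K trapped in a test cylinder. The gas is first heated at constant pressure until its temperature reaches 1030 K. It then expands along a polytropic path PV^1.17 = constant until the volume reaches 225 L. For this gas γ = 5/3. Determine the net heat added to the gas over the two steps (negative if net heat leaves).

70300 J

n = P₁V₁/(RT₁) = 577×41.8/(8.314×628) = 4.62 mol.
Step 1 — Isobaric: P stays 577 kPa; V/T = const ⇒ T₂ = 1030 K, V₂ = 68.6 L.
W = PΔV = 577×(68.6−41.8) kPa·L = 15400 J.
ΔU = nCvΔT = 4.62×12.5×(1030−628) = 23200 J.
Q = ΔU + W = nCpΔT = 38600 J.
State after step 1: P = 577 kPa, V = 68.6 L, T = 1030 K.
Step 2 — Polytropic n=1.17: T₂ = T₁(V₁/V₂)^(n−1) = 1030×(0.305)^0.17 = 842 K; P₂ = P₁(V₁/V₂)^n = 144 kPa.
W = (P₁V₁−P₂V₂)/(n−1) = (577×68.6−144×225)/0.17 = 42600 J.
ΔU = nCvΔT = 4.62×12.5×(842−1030) = -10900 J.
Q = ΔU + W = 31700 J.
Net over both steps: W = 58000 J, Q = 70300 J, ΔU = 12300 J.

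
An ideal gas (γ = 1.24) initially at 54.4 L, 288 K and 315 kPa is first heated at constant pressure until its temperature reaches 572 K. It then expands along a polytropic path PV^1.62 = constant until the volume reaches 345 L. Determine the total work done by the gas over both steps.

n = P₁V₁/(RT₁) = 315×54.4/(8.314×288) = 7.16 mol.
Step 1 — Isobaric: P stays 315 kPa; V/T = const ⇒ T₂ = 572 K, V₂ = 108 L.
W = PΔV = 315×(108−54.4) kPa·L = 16900 J.
ΔU = nCvΔT = 7.16×34.6×(572−288) = 70400 J.
Q = ΔU + W = nCpΔT = 87300 J.
State after step 1: P = 315 kPa, V = 108 L, T = 572 K.
Step 2 — Polytropic n=1.62: T₂ = T₁(V₁/V₂)^(n−1) = 572×(0.313)^0.62 = 278 K; P₂ = P₁(V₁/V₂)^n = 48.0 kPa.
W = (P₁V₁−P₂V₂)/(n−1) = (315×108−48.0×345)/0.62 = 28200 J.
ΔU = nCvΔT = 7.16×34.6×(278−572) = -72800 J.
Q = ΔU + W = -44600 J.
Net over both steps: W = 45100 J, Q = 42700 J, ΔU = -2360 J.

45100 J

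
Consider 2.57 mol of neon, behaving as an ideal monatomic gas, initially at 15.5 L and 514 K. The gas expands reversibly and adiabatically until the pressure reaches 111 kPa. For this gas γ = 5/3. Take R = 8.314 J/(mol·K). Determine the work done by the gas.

8630 J

P₁ = nRT₁/V₁ = 2.57×8.314×514/15.5 = 709 kPa.
Adiabatic: T₂/T₁ = (P₂/P₁)^((γ−1)/γ) ⇒ T₂ = 514×(0.157)^0.400 = 245 K; V₂ = 47.1 L.
ΔU = nCvΔT = 2.57×12.5×(245−514) = -8630 J.
Q = 0 for an adiabatic process, so W = −ΔU = 8630 J.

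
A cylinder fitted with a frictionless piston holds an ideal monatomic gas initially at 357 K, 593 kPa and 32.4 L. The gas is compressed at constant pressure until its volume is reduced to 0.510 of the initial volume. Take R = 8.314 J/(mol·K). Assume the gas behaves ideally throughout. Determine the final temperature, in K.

182 K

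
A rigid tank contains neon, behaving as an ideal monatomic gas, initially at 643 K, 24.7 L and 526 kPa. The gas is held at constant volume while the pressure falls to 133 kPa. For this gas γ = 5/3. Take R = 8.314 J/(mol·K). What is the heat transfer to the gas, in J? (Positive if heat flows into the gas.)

n = P₁V₁/(RT₁) = 526×24.7/(8.314×643) = 2.43 mol.
Isochoric: V stays 24.7 L; P/T = const ⇒ T₂ = 163 K, P₂ = 133 kPa.
W = 0 (no volume change).
ΔU = nCvΔT = 2.43×12.5×(163−643) = -14600 J.
Q = ΔU = -14600 J.

-14600 J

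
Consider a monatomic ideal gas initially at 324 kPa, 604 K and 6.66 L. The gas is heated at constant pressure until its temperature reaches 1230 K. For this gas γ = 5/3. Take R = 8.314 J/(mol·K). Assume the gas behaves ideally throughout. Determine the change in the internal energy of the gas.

3350 J

n = P₁V₁/(RT₁) = 324×6.66/(8.314×604) = 0.430 mol.
Isobaric: P stays 324 kPa; V/T = const ⇒ T₂ = 1230 K, V₂ = 13.6 L.
For an ideal gas ΔU = nCvΔT with Cv = (3/2)R = 12.5 J/(mol·K).
ΔU = 0.430×12.5×(1230−604) = 3350 J.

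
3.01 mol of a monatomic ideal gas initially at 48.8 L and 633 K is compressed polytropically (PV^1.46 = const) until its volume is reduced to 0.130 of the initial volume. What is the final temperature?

P₁ = nRT₁/V₁ = 3.01×8.314×633/48.8 = 325 kPa.
Polytropic n=1.46: T₂ = T₁(V₁/V₂)^(n−1) = 633×(7.69)^0.46 = 1620 K; P₂ = P₁(V₁/V₂)^n = 6380 kPa.

1620 K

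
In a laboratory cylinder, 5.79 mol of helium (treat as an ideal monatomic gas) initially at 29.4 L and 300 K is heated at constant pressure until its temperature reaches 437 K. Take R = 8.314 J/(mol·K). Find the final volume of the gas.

42.8 L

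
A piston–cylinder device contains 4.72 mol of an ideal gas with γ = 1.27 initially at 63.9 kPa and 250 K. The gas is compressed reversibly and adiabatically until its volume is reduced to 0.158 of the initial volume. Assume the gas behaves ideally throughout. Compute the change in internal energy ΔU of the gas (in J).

23500 J

V₁ = nRT₁/P₁ = 4.72×8.314×250/63.9 = 154 L.
Adiabatic: TV^(γ−1) = const ⇒ T₂ = 250×(6.33)^0.270 = 411 K; PV^γ = const ⇒ P₂ = 666 kPa.
For an ideal gas ΔU = nCvΔT with Cv = R/(γ−1) = 30.8 J/(mol·K).
ΔU = 4.72×30.8×(411−250) = 23500 J.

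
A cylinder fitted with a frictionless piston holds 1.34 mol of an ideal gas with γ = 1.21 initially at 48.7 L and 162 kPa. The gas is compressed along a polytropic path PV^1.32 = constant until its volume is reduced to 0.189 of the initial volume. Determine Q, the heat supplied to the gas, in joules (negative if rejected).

9090 J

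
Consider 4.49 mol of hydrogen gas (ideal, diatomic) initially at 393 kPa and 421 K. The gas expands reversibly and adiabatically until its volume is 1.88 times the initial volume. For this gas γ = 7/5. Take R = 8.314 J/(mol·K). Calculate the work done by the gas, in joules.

8770 J

V₁ = nRT₁/P₁ = 4.49×8.314×421/393 = 40.0 L.
Adiabatic: TV^(γ−1) = const ⇒ T₂ = 421×(0.532)^0.400 = 327 K; PV^γ = const ⇒ P₂ = 162 kPa.
ΔU = nCvΔT = 4.49×20.8×(327−421) = -8770 J.
Q = 0 for an adiabatic process, so W = −ΔU = 8770 J.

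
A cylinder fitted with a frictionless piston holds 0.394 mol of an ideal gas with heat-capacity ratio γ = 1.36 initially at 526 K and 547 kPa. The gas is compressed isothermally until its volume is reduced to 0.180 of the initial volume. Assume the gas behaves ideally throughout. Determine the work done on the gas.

2950 J

V₁ = nRT₁/P₁ = 0.394×8.314×526/547 = 3.15 L.
Isothermal: T stays 526 K; PV = const ⇒ V₂ = 0.567 L, P₂ = 3040 kPa.
W = nRT ln(V₂/V₁) = 0.394×8.314×526×ln(0.180) = -2950 J.
Work done on the gas = −W_by = 2950 J.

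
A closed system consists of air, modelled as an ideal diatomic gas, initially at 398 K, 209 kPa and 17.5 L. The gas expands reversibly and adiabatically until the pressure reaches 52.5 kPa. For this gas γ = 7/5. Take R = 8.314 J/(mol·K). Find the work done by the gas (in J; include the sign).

n = P₁V₁/(RT₁) = 209×17.5/(8.314×398) = 1.11 mol.
Adiabatic: T₂/T₁ = (P₂/P₁)^((γ−1)/γ) ⇒ T₂ = 398×(0.251)^0.286 = 268 K; V₂ = 46.9 L.
ΔU = nCvΔT = 1.11×20.8×(268−398) = -2980 J.
Q = 0 for an adiabatic process, so W = −ΔU = 2980 J.

2980 J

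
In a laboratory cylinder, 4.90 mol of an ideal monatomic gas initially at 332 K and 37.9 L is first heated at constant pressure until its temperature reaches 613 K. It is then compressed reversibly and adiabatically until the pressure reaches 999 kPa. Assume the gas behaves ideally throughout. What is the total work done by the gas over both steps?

-7640 J

P₁ = nRT₁/V₁ = 4.90×8.314×332/37.9 = 357 kPa.
Step 1 — Isobaric: P stays 357 kPa; V/T = const ⇒ T₂ = 613 K, V₂ = 70.0 L.
W = PΔV = 357×(70.0−37.9) kPa·L = 11400 J.
ΔU = nCvΔT = 4.90×12.5×(613−332) = 17200 J.
Q = ΔU + W = nCpΔT = 28600 J.
State after step 1: P = 357 kPa, V = 70.0 L, T = 613 K.
Step 2 — Adiabatic: T₂/T₁ = (P₂/P₁)^((γ−1)/γ) ⇒ T₂ = 613×(2.80)^0.400 = 925 K; V₂ = 37.7 L.
ΔU = nCvΔT = 4.90×12.5×(925−613) = 19100 J.
Q = 0 for an adiabatic process, so W = −ΔU = -19100 J.
Net over both steps: W = -7640 J, Q = 28600 J, ΔU = 36300 J.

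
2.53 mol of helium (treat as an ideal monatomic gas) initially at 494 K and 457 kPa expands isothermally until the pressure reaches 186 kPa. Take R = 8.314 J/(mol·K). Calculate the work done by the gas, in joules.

9340 J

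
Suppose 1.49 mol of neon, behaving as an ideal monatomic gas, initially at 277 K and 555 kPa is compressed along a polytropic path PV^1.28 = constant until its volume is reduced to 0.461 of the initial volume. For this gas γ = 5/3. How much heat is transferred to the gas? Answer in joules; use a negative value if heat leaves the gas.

V₁ = nRT₁/P₁ = 1.49×8.314×277/555 = 6.18 L.
Polytropic n=1.28: T₂ = T₁(V₁/V₂)^(n−1) = 277×(2.17)^0.28 = 344 K; P₂ = P₁(V₁/V₂)^n = 1500 kPa.
W = (P₁V₁−P₂V₂)/(n−1) = (555×6.18−1500×2.85)/0.28 = -2970 J.
ΔU = nCvΔT = 1.49×12.5×(344−277) = 1250 J.
Q = ΔU + W = -1720 J.

-1720 J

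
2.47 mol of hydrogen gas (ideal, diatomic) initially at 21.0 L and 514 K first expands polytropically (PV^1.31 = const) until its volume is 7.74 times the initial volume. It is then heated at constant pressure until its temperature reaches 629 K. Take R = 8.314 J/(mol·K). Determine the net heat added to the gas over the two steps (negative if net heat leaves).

29200 J

P₁ = nRT₁/V₁ = 2.47×8.314×514/21.0 = 503 kPa.
Step 1 — Polytropic n=1.31: T₂ = T₁(V₁/V₂)^(n−1) = 514×(0.129)^0.31 = 273 K; P₂ = P₁(V₁/V₂)^n = 34.4 kPa.
W = (P₁V₁−P₂V₂)/(n−1) = (503×21.0−34.4×163)/0.31 = 16000 J.
ΔU = nCvΔT = 2.47×20.8×(273−514) = -12400 J.
Q = ΔU + W = 3600 J.
State after step 1: P = 34.4 kPa, V = 163 L, T = 273 K.
Step 2 — Isobaric: P stays 34.4 kPa; V/T = const ⇒ T₂ = 629 K, V₂ = 375 L.
W = PΔV = 34.4×(375−163) kPa·L = 7320 J.
ΔU = nCvΔT = 2.47×20.8×(629−273) = 18300 J.
Q = ΔU + W = nCpΔT = 25600 J.
Net over both steps: W = 23300 J, Q = 29200 J, ΔU = 5900 J.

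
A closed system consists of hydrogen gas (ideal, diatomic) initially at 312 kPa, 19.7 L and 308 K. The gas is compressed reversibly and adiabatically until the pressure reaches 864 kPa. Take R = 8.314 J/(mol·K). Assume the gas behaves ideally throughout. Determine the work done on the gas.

n = P₁V₁/(RT₁) = 312×19.7/(8.314×308) = 2.40 mol.
Adiabatic: T₂/T₁ = (P₂/P₁)^((γ−1)/γ) ⇒ T₂ = 308×(2.77)^0.286 = 412 K; V₂ = 9.52 L.
ΔU = nCvΔT = 2.40×20.8×(412−308) = 5190 J.
Q = 0 for an adiabatic process, so W = −ΔU = -5190 J.
Work done on the gas = −W_by = 5190 J.

5190 J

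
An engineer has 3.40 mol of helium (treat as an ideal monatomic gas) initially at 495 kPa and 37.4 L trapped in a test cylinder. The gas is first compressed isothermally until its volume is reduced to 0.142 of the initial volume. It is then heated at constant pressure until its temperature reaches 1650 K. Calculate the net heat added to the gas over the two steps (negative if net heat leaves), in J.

T₁ = P₁V₁/(nR) = 495×37.4/(3.40×8.314) = 655 K.
Step 1 — Isothermal: T stays 655 K; PV = const ⇒ V₂ = 5.31 L, P₂ = 3490 kPa.
ΔU = 0 (ideal gas, T constant).
W = nRT ln(V₂/V₁) = 3.40×8.314×655×ln(0.142) = -36100 J.
Q = ΔU + W = -36100 J.
State after step 1: P = 3490 kPa, V = 5.31 L, T = 655 K.
Step 2 — Isobaric: P stays 3490 kPa; V/T = const ⇒ T₂ = 1650 K, V₂ = 13.4 L.
W = PΔV = 3490×(13.4−5.31) kPa·L = 28100 J.
ΔU = nCvΔT = 3.40×12.5×(1650−655) = 42200 J.
Q = ΔU + W = nCpΔT = 70300 J.
Net over both steps: W = -8010 J, Q = 34200 J, ΔU = 42200 J.

34200 J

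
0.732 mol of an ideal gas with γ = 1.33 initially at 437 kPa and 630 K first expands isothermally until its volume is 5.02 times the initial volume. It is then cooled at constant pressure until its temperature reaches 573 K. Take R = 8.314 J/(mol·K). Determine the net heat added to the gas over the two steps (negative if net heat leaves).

4790 J

V₁ = nRT₁/P₁ = 0.732×8.314×630/437 = 8.77 L.
Step 1 — Isothermal: T stays 630 K; PV = const ⇒ V₂ = 44.0 L, P₂ = 87.1 kPa.
ΔU = 0 (ideal gas, T constant).
W = nRT ln(V₂/V₁) = 0.732×8.314×630×ln(5.02) = 6190 J.
Q = ΔU + W = 6190 J.
State after step 1: P = 87.1 kPa, V = 44.0 L, T = 630 K.
Step 2 — Isobaric: P stays 87.1 kPa; V/T = const ⇒ T₂ = 573 K, V₂ = 40.1 L.
W = PΔV = 87.1×(40.1−44.0) kPa·L = -347 J.
ΔU = nCvΔT = 0.732×25.2×(573−630) = -1050 J.
Q = ΔU + W = nCpΔT = -1400 J.
Net over both steps: W = 5840 J, Q = 4790 J, ΔU = -1050 J.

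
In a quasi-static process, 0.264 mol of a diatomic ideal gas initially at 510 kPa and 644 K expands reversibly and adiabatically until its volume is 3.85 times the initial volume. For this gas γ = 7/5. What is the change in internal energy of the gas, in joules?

V₁ = nRT₁/P₁ = 0.264×8.314×644/510 = 2.77 L.
Adiabatic: TV^(γ−1) = const ⇒ T₂ = 644×(0.260)^0.400 = 376 K; PV^γ = const ⇒ P₂ = 77.3 kPa.
For an ideal gas ΔU = nCvΔT with Cv = (5/2)R = 20.8 J/(mol·K).
ΔU = 0.264×20.8×(376−644) = -1470 J.

-1470 J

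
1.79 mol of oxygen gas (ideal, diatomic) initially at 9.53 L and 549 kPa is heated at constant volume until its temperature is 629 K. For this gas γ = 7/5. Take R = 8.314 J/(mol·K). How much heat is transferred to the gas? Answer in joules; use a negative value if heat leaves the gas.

T₁ = P₁V₁/(nR) = 549×9.53/(1.79×8.314) = 352 K.
Isochoric: V stays 9.53 L; P/T = const ⇒ T₂ = 629 K, P₂ = 982 kPa.
W = 0 (no volume change).
ΔU = nCvΔT = 1.79×20.8×(629−352) = 10300 J.
Q = ΔU = 10300 J.

10300 J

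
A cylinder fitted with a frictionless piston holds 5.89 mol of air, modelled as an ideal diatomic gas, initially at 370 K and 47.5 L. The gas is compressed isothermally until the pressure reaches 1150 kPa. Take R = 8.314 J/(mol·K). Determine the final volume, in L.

15.8 L

P₁ = nRT₁/V₁ = 5.89×8.314×370/47.5 = 381 kPa.
Isothermal: T stays 370 K; PV = const ⇒ V₂ = 15.8 L, P₂ = 1150 kPa.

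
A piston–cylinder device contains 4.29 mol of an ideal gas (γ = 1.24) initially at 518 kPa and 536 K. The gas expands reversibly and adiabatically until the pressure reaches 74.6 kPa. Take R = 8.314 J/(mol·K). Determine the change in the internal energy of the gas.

V₁ = nRT₁/P₁ = 4.29×8.314×536/518 = 36.9 L.
Adiabatic: T₂/T₁ = (P₂/P₁)^((γ−1)/γ) ⇒ T₂ = 536×(0.144)^0.194 = 368 K; V₂ = 176 L.
For an ideal gas ΔU = nCvΔT with Cv = R/(γ−1) = 34.6 J/(mol·K).
ΔU = 4.29×34.6×(368−536) = -24900 J.

-24900 J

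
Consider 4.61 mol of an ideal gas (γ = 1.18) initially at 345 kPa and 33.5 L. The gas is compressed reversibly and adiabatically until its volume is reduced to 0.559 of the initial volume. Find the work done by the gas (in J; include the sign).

-7090 J

T₁ = P₁V₁/(nR) = 345×33.5/(4.61×8.314) = 302 K.
Adiabatic: TV^(γ−1) = const ⇒ T₂ = 302×(1.79)^0.180 = 335 K; PV^γ = const ⇒ P₂ = 685 kPa.
ΔU = nCvΔT = 4.61×46.2×(335−302) = 7090 J.
Q = 0 for an adiabatic process, so W = −ΔU = -7090 J.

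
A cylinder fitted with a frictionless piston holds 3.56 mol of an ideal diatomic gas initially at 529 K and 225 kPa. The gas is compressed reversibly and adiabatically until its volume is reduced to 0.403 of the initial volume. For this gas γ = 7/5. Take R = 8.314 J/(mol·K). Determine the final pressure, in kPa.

803 kPa

V₁ = nRT₁/P₁ = 3.56×8.314×529/225 = 69.6 L.
Adiabatic: TV^(γ−1) = const ⇒ T₂ = 529×(2.48)^0.400 = 761 K; PV^γ = const ⇒ P₂ = 803 kPa.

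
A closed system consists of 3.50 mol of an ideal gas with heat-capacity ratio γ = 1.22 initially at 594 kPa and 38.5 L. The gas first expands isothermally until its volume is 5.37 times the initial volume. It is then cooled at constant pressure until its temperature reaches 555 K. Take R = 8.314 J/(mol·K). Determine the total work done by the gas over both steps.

31700 J

T₁ = P₁V₁/(nR) = 594×38.5/(3.50×8.314) = 786 K.
Step 1 — Isothermal: T stays 786 K; PV = const ⇒ V₂ = 207 L, P₂ = 111 kPa.
ΔU = 0 (ideal gas, T constant).
W = nRT ln(V₂/V₁) = 3.50×8.314×786×ln(5.37) = 38400 J.
Q = ΔU + W = 38400 J.
State after step 1: P = 111 kPa, V = 207 L, T = 786 K.
Step 2 — Isobaric: P stays 111 kPa; V/T = const ⇒ T₂ = 555 K, V₂ = 146 L.
W = PΔV = 111×(146−207) kPa·L = -6720 J.
ΔU = nCvΔT = 3.50×37.8×(555−786) = -30500 J.
Q = ΔU + W = nCpΔT = -37300 J.
Net over both steps: W = 31700 J, Q = 1180 J, ΔU = -30500 J.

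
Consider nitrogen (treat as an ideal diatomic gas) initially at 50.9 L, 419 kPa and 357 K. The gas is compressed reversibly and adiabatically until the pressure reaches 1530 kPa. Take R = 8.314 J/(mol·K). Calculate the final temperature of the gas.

517 K

Adiabatic: T₂/T₁ = (P₂/P₁)^((γ−1)/γ) ⇒ T₂ = 357×(3.65)^0.286 = 517 K; V₂ = 20.2 L.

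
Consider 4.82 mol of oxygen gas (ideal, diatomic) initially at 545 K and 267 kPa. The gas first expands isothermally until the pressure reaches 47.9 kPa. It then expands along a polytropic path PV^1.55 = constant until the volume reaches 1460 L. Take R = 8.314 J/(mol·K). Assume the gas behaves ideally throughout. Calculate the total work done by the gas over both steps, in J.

56300 J

V₁ = nRT₁/P₁ = 4.82×8.314×545/267 = 81.8 L.
Step 1 — Isothermal: T stays 545 K; PV = const ⇒ V₂ = 456 L, P₂ = 47.9 kPa.
ΔU = 0 (ideal gas, T constant).
W = nRT ln(V₂/V₁) = 4.82×8.314×545×ln(5.57) = 37500 J.
Q = ΔU + W = 37500 J.
State after step 1: P = 47.9 kPa, V = 456 L, T = 545 K.
Step 2 — Polytropic n=1.55: T₂ = T₁(V₁/V₂)^(n−1) = 545×(0.312)^0.55 = 287 K; P₂ = P₁(V₁/V₂)^n = 7.89 kPa.
W = (P₁V₁−P₂V₂)/(n−1) = (47.9×456−7.89×1460)/0.55 = 18800 J.
ΔU = nCvΔT = 4.82×20.8×(287−545) = -25800 J.
Q = ΔU + W = -7040 J.
Net over both steps: W = 56300 J, Q = 30500 J, ΔU = -25800 J.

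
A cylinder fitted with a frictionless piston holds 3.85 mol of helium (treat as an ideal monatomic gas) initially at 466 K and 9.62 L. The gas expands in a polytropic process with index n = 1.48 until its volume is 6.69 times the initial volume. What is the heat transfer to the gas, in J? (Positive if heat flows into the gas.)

P₁ = nRT₁/V₁ = 3.85×8.314×466/9.62 = 1550 kPa.
Polytropic n=1.48: T₂ = T₁(V₁/V₂)^(n−1) = 466×(0.149)^0.48 = 187 K; P₂ = P₁(V₁/V₂)^n = 93.1 kPa.
W = (P₁V₁−P₂V₂)/(n−1) = (1550×9.62−93.1×64.4)/0.48 = 18600 J.
ΔU = nCvΔT = 3.85×12.5×(187−466) = -13400 J.
Q = ΔU + W = 5210 J.

5210 J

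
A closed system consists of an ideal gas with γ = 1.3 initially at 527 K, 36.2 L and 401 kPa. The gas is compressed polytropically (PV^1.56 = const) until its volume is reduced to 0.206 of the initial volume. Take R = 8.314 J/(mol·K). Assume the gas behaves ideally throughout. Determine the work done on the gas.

n = P₁V₁/(RT₁) = 401×36.2/(8.314×527) = 3.31 mol.
Polytropic n=1.56: T₂ = T₁(V₁/V₂)^(n−1) = 527×(4.85)^0.56 = 1280 K; P₂ = P₁(V₁/V₂)^n = 4720 kPa.
W = (P₁V₁−P₂V₂)/(n−1) = (401×36.2−4720×7.46)/0.56 = -36900 J.
Work done on the gas = −W_by = 36900 J.

36900 J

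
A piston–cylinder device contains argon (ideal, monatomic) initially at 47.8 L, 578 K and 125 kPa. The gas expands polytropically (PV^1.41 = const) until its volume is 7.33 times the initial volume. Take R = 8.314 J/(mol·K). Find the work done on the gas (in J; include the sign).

n = P₁V₁/(RT₁) = 125×47.8/(8.314×578) = 1.24 mol.
Polytropic n=1.41: T₂ = T₁(V₁/V₂)^(n−1) = 578×(0.136)^0.41 = 255 K; P₂ = P₁(V₁/V₂)^n = 7.54 kPa.
W = (P₁V₁−P₂V₂)/(n−1) = (125×47.8−7.54×350)/0.41 = 8130 J.
Work done on the gas = −W_by = -8130 J.

-8130 J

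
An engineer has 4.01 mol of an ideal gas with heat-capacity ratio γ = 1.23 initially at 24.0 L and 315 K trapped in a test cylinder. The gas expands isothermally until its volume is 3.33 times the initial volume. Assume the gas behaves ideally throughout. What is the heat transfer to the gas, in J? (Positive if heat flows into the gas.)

P₁ = nRT₁/V₁ = 4.01×8.314×315/24.0 = 438 kPa.
Isothermal: T stays 315 K; PV = const ⇒ V₂ = 79.9 L, P₂ = 131 kPa.
ΔU = 0 (ideal gas, T constant).
W = nRT ln(V₂/V₁) = 4.01×8.314×315×ln(3.33) = 12600 J.
Q = ΔU + W = 12600 J.

12600 J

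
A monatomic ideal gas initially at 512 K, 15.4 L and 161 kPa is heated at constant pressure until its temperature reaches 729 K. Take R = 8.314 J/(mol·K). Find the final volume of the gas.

21.9 L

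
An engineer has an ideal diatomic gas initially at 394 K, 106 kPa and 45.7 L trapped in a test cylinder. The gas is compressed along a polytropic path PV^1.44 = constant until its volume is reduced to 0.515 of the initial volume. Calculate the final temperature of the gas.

528 K

Polytropic n=1.44: T₂ = T₁(V₁/V₂)^(n−1) = 394×(1.94)^0.44 = 528 K; P₂ = P₁(V₁/V₂)^n = 276 kPa.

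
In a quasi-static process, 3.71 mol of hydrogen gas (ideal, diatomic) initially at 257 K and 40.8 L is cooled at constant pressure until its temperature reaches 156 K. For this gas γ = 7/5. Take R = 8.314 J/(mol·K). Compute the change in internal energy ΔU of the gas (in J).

P₁ = nRT₁/V₁ = 3.71×8.314×257/40.8 = 194 kPa.
Isobaric: P stays 194 kPa; V/T = const ⇒ T₂ = 156 K, V₂ = 24.8 L.
For an ideal gas ΔU = nCvΔT with Cv = (5/2)R = 20.8 J/(mol·K).
ΔU = 3.71×20.8×(156−257) = -7790 J.

-7790 J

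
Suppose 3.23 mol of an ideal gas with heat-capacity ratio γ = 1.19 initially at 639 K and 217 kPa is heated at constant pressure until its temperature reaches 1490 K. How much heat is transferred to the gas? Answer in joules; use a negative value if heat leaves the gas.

V₁ = nRT₁/P₁ = 3.23×8.314×639/217 = 79.1 L.
Isobaric: P stays 217 kPa; V/T = const ⇒ T₂ = 1490 K, V₂ = 184 L.
W = PΔV = 217×(184−79.1) kPa·L = 22900 J.
ΔU = nCvΔT = 3.23×43.8×(1490−639) = 120000 J.
Q = ΔU + W = nCpΔT = 143000 J.

143000 J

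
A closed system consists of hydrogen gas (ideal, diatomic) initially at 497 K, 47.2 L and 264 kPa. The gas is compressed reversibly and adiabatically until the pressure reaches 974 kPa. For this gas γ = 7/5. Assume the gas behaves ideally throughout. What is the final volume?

18.6 L

Adiabatic: T₂/T₁ = (P₂/P₁)^((γ−1)/γ) ⇒ T₂ = 497×(3.69)^0.286 = 722 K; V₂ = 18.6 L.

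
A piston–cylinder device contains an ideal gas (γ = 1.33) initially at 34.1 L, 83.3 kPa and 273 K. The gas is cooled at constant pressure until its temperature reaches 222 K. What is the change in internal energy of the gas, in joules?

n = P₁V₁/(RT₁) = 83.3×34.1/(8.314×273) = 1.25 mol.
Isobaric: P stays 83.3 kPa; V/T = const ⇒ T₂ = 222 K, V₂ = 27.7 L.
For an ideal gas ΔU = nCvΔT with Cv = R/(γ−1) = 25.2 J/(mol·K).
ΔU = 1.25×25.2×(222−273) = -1610 J.

-1610 J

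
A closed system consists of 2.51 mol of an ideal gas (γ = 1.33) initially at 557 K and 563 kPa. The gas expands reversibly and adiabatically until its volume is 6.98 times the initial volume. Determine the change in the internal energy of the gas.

-16700 J

V₁ = nRT₁/P₁ = 2.51×8.314×557/563 = 20.6 L.
Adiabatic: TV^(γ−1) = const ⇒ T₂ = 557×(0.143)^0.330 = 293 K; PV^γ = const ⇒ P₂ = 42.5 kPa.
For an ideal gas ΔU = nCvΔT with Cv = R/(γ−1) = 25.2 J/(mol·K).
ΔU = 2.51×25.2×(293−557) = -16700 J.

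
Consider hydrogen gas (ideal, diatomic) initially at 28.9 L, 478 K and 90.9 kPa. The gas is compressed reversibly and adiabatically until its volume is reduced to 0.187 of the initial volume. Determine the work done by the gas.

-6280 J

n = P₁V₁/(RT₁) = 90.9×28.9/(8.314×478) = 0.661 mol.
Adiabatic: TV^(γ−1) = const ⇒ T₂ = 478×(5.35)^0.400 = 935 K; PV^γ = const ⇒ P₂ = 951 kPa.
ΔU = nCvΔT = 0.661×20.8×(935−478) = 6280 J.
Q = 0 for an adiabatic process, so W = −ΔU = -6280 J.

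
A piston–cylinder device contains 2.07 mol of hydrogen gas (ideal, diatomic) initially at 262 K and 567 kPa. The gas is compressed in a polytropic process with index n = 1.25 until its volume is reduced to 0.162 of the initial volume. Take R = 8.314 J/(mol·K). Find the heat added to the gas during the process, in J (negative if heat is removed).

-3900 J

V₁ = nRT₁/P₁ = 2.07×8.314×262/567 = 7.95 L.
Polytropic n=1.25: T₂ = T₁(V₁/V₂)^(n−1) = 262×(6.17)^0.25 = 413 K; P₂ = P₁(V₁/V₂)^n = 5520 kPa.
W = (P₁V₁−P₂V₂)/(n−1) = (567×7.95−5520×1.29)/0.25 = -10400 J.
ΔU = nCvΔT = 2.07×20.8×(413−262) = 6500 J.
Q = ΔU + W = -3900 J.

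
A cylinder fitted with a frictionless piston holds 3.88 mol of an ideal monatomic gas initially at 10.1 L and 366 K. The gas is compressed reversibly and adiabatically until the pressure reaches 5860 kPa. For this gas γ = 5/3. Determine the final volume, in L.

3.84 L

P₁ = nRT₁/V₁ = 3.88×8.314×366/10.1 = 1170 kPa.
Adiabatic: T₂/T₁ = (P₂/P₁)^((γ−1)/γ) ⇒ T₂ = 366×(5.01)^0.400 = 697 K; V₂ = 3.84 L.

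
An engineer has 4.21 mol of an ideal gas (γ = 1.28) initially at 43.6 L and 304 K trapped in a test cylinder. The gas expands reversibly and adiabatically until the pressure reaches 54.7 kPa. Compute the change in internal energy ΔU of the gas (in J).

-10600 J

P₁ = nRT₁/V₁ = 4.21×8.314×304/43.6 = 244 kPa.
Adiabatic: T₂/T₁ = (P₂/P₁)^((γ−1)/γ) ⇒ T₂ = 304×(0.224)^0.219 = 219 K; V₂ = 140 L.
For an ideal gas ΔU = nCvΔT with Cv = R/(γ−1) = 29.7 J/(mol·K).
ΔU = 4.21×29.7×(219−304) = -10600 J.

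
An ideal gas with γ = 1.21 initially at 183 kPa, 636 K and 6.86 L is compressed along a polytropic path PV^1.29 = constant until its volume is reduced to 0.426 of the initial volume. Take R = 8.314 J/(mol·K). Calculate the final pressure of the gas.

Polytropic n=1.29: T₂ = T₁(V₁/V₂)^(n−1) = 636×(2.35)^0.29 = 815 K; P₂ = P₁(V₁/V₂)^n = 550 kPa.

550 kPa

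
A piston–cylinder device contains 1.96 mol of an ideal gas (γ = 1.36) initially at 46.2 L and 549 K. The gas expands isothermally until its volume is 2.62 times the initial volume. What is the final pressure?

73.9 kPa

P₁ = nRT₁/V₁ = 1.96×8.314×549/46.2 = 194 kPa.
Isothermal: T stays 549 K; PV = const ⇒ V₂ = 121 L, P₂ = 73.9 kPa.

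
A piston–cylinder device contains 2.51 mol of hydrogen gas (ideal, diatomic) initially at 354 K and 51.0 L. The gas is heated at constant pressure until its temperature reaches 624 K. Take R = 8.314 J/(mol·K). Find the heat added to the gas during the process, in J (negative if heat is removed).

19700 J

P₁ = nRT₁/V₁ = 2.51×8.314×354/51.0 = 145 kPa.
Isobaric: P stays 145 kPa; V/T = const ⇒ T₂ = 624 K, V₂ = 89.9 L.
W = PΔV = 145×(89.9−51.0) kPa·L = 5630 J.
ΔU = nCvΔT = 2.51×20.8×(624−354) = 14100 J.
Q = ΔU + W = nCpΔT = 19700 J.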